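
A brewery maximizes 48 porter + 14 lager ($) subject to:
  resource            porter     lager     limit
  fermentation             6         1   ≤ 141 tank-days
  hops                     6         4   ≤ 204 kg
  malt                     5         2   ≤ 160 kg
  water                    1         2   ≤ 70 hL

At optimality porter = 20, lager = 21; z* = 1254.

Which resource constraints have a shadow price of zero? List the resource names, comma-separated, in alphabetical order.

malt, water

fermentation: 141/141 (binding)
hops: 204/204 (binding)
malt: 142/160 (slack 18)
water: 62/70 (slack 8)
By complementary slackness, a constraint with positive slack has shadow price 0 → malt, water.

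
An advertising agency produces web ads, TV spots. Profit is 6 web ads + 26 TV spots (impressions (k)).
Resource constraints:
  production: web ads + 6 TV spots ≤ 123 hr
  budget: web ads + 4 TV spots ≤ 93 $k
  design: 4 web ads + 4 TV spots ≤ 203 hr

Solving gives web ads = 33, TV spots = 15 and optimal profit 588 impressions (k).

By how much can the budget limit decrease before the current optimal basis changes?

Binding constraints: production, budget. The basis is B = [[1,6],[1,4]] with det -2.
Per unit decrease in budget, x* moves by d = (-3, 0.5).
The basis stays optimal until web ads reaches 0; allowable decrease = 11 $k.

11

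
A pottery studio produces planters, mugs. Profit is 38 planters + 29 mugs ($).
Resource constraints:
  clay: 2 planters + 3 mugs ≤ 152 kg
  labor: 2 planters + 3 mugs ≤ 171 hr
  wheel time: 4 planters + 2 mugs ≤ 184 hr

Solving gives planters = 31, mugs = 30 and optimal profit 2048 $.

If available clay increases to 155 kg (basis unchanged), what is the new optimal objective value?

Binding: clay and wheel time. Non-binding: labor (19 unused).
Slack constraints have shadow price 0 (complementary slackness).
From A_Bᵀ y = c: 2·y_clay + 4·y_wheel time = 38; 3·y_clay + 2·y_wheel time = 29.
This yields shadow prices y_clay = 5, y_wheel time = 7.
Δz = y_clay·Δb = 5 × (3) = 15, so new z* = 2048 + 15 = 2063.

2063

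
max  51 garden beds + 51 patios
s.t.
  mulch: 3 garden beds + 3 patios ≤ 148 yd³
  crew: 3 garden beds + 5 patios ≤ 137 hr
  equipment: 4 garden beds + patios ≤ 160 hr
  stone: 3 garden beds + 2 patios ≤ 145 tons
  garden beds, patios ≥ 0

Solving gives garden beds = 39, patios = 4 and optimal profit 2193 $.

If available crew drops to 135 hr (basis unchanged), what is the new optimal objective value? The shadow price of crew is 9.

2175

Δb = -2, so new z* = 2193 + (9)·(-2) = 2193 − 18 = 2175.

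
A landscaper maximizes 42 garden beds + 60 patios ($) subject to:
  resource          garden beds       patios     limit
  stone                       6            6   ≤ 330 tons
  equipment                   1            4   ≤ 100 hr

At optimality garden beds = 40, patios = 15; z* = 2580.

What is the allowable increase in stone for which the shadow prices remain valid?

Binding constraints: stone, equipment. The basis is B = [[6,6],[1,4]] with det 18.
Per unit increase in stone, x* moves by d = (0.2222, -0.0556).
The basis stays optimal until patios reaches 0; allowable increase = 270 tons.

270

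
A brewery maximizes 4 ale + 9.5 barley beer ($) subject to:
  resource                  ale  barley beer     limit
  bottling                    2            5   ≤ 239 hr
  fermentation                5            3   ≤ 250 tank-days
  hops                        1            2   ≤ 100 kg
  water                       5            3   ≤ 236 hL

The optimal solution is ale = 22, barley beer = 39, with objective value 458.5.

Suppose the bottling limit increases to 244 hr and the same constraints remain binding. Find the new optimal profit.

Binding: bottling and hops. Non-binding: fermentation (23 unused), water (9 unused).
Slack constraints have shadow price 0 (complementary slackness).
Dual feasibility on the basic columns requires 2·y_bottling + 1·y_hops = 4, 5·y_bottling + 2·y_hops = 9.5.
This yields shadow prices y_bottling = 1.5, y_hops = 1.
Δz = y_bottling·Δb = 1.5 × (5) = 7.5, so new z* = 458.5 + 7.5 = 466.

466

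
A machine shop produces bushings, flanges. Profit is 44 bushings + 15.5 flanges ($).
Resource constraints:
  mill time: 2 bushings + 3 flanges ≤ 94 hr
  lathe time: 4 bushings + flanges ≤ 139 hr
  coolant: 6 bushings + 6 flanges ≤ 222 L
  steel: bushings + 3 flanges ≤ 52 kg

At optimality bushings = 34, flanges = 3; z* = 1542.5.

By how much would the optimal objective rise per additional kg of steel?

Check each constraint at x*: mill time 77/94 (slack 17); lathe time 139/139 (tight); coolant 222/222 (tight); steel 43/52 (slack 9).
Since mill time, steel are not tight, their duals are 0.
The binding rows give the dual system: 4·y_lathe time + 6·y_coolant = 44 and 1·y_lathe time + 6·y_coolant = 15.5.
→ y_lathe time = 9.5 and y_coolant = 1.
Shadow price of steel = 0.

0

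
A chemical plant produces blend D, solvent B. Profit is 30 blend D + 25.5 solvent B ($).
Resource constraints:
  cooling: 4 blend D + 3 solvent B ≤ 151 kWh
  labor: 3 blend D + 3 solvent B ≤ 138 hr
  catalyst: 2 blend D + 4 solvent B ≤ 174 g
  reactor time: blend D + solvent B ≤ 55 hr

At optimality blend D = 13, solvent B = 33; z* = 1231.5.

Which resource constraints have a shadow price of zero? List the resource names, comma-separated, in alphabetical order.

catalyst, reactor time

cooling: 151/151 (binding)
labor: 138/138 (binding)
catalyst: 158/174 (slack 16)
reactor time: 46/55 (slack 9)
By complementary slackness, a constraint with positive slack has shadow price 0 → catalyst, reactor time.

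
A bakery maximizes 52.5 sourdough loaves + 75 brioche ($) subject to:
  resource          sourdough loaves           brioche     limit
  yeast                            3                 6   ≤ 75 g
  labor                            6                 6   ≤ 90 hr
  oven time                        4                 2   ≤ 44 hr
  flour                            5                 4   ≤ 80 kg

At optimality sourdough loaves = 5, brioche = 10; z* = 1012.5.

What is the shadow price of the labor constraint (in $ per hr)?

At the optimum: yeast uses 75 of 75 (binding); labor uses 90 of 90 (binding); oven time uses 40 of 44 (slack = 4); flour uses 65 of 80 (slack = 15).
By complementary slackness, y = 0 for the non-binding constraints.
Dual feasibility on the basic columns requires 3·y_yeast + 6·y_labor = 52.5, 6·y_yeast + 6·y_labor = 75.
→ y_yeast = 7.5 and y_labor = 5.
Shadow price of labor = 5.

5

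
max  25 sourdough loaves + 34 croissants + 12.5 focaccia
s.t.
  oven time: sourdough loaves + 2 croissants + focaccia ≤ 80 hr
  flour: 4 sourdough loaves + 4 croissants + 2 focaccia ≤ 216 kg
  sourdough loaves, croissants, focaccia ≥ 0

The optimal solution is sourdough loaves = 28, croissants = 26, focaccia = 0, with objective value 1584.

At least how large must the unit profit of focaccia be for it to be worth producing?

17

Check each constraint at x*: oven time 80/80 (tight); flour 216/216 (tight).
The binding rows give the dual system: 1·y_oven time + 4·y_flour = 25 and 2·y_oven time + 4·y_flour = 34.
This yields shadow prices y_oven time = 9, y_flour = 4.
focaccia enters the basis when its profit ≥ yᵀa₃ = 9·1 + 4·2 = 17.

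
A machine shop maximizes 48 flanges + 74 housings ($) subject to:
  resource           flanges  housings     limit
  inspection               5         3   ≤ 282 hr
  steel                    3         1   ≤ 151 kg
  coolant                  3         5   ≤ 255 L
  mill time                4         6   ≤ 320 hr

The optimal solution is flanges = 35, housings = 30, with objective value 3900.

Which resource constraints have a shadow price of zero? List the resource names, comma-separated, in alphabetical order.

inspection, steel

inspection: 265/282 (slack 17)
steel: 135/151 (slack 16)
coolant: 255/255 (binding)
mill time: 320/320 (binding)
By complementary slackness, a constraint with positive slack has shadow price 0 → inspection, steel.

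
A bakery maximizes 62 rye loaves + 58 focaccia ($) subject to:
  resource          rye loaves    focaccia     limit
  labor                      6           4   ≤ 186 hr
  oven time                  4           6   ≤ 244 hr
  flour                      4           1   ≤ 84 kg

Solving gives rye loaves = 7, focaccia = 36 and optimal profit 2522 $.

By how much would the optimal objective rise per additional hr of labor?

At the optimum: labor uses 186 of 186 (binding); oven time uses 244 of 244 (binding); flour uses 64 of 84 (slack = 20).
By complementary slackness, y = 0 for the non-binding constraint.
The binding rows give the dual system: 6·y_labor + 4·y_oven time = 62 and 4·y_labor + 6·y_oven time = 58.
Solving: y_labor = 7, y_oven time = 5.
Shadow price of labor = 7.

7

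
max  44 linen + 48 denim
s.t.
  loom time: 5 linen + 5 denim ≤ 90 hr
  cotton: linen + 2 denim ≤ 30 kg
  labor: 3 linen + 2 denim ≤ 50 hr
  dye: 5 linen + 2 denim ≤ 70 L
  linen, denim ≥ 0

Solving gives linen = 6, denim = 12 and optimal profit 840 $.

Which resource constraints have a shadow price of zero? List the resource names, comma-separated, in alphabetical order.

dye, labor

loom time: 90/90 (binding)
cotton: 30/30 (binding)
labor: 42/50 (slack 8)
dye: 54/70 (slack 16)
By complementary slackness, a constraint with positive slack has shadow price 0 → dye, labor.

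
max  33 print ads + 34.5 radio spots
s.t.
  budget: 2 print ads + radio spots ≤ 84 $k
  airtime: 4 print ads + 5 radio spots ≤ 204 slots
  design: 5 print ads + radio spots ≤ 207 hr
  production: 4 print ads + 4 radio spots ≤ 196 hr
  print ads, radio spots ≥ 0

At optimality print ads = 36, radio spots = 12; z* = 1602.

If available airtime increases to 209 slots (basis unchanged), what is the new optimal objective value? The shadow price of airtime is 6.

Δb = 5, so new z* = 1602 + (6)·(5) = 1602 + 30 = 1632.

1632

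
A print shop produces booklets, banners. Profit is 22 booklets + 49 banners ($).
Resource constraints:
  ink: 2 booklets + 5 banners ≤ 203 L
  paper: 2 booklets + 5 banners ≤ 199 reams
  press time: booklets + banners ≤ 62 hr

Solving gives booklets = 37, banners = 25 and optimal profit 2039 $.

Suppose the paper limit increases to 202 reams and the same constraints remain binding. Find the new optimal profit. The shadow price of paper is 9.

2066

Δb = 3, so new z* = 2039 + (9)·(3) = 2039 + 27 = 2066.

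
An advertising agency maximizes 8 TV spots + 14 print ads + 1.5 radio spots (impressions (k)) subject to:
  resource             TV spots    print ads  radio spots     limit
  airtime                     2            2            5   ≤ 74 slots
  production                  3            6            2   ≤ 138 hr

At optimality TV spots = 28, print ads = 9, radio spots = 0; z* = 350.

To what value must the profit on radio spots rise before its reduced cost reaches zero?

Both airtime and production are binding at x*.
Dual feasibility on the basic columns requires 2·y_airtime + 3·y_production = 8, 2·y_airtime + 6·y_production = 14.
This yields shadow prices y_airtime = 1, y_production = 2.
radio spots enters the basis when its profit ≥ yᵀa₃ = 1·5 + 2·2 = 9.

9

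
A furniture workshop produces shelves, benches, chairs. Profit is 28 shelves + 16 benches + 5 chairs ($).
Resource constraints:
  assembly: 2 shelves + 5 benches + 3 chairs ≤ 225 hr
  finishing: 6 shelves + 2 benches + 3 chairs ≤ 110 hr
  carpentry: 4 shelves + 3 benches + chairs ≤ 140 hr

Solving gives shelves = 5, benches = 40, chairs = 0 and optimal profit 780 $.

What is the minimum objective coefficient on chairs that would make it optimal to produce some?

10

At the optimum: assembly uses 210 of 225 (slack = 15); finishing uses 110 of 110 (binding); carpentry uses 140 of 140 (binding).
By complementary slackness, y = 0 for the non-binding constraint.
From A_Bᵀ y = c: 6·y_finishing + 4·y_carpentry = 28; 2·y_finishing + 3·y_carpentry = 16.
This yields shadow prices y_finishing = 2, y_carpentry = 4.
chairs enters the basis when its profit ≥ yᵀa₃ = 2·3 + 4·1 = 10.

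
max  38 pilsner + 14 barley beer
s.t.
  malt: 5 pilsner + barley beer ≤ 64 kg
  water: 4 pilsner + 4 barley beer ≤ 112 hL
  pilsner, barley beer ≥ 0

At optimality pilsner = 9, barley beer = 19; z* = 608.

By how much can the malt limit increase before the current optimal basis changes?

Binding constraints: malt, water. The basis is B = [[5,1],[4,4]] with det 16.
Per unit increase in malt, x* moves by d = (0.25, -0.25).
The basis stays optimal until barley beer reaches 0; allowable increase = 76 kg.

76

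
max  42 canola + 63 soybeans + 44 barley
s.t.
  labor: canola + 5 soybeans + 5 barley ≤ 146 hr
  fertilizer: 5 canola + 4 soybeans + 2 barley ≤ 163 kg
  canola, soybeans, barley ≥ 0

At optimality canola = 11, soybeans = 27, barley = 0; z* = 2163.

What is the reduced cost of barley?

-5

Check each constraint at x*: labor 146/146 (tight); fertilizer 163/163 (tight).
From A_Bᵀ y = c: 1·y_labor + 5·y_fertilizer = 42; 5·y_labor + 4·y_fertilizer = 63.
Solving: y_labor = 7, y_fertilizer = 7.
Reduced cost of barley: c₃ − yᵀa₃ = 44 − (7·5 + 7·2) = 44 − 49 = -5.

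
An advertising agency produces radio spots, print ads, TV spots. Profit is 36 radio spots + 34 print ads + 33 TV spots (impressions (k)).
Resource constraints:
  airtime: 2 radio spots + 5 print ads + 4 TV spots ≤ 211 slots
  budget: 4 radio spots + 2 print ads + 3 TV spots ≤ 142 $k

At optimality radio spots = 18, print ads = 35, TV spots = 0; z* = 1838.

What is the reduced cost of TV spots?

Both airtime and budget are binding at x*.
The binding rows give the dual system: 2·y_airtime + 4·y_budget = 36 and 5·y_airtime + 2·y_budget = 34.
→ y_airtime = 4 and y_budget = 7.
Reduced cost of TV spots: c₃ − yᵀa₃ = 33 − (4·4 + 7·3) = 33 − 37 = -4.

-4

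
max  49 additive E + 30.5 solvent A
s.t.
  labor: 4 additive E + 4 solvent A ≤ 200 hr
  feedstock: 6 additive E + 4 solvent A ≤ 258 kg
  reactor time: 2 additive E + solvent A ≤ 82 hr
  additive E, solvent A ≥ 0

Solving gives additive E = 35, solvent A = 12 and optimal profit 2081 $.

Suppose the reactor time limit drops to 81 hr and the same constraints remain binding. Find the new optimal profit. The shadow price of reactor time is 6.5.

Δb = -1, so new z* = 2081 + (6.5)·(-1) = 2081 − 6.5 = 2074.5.

2074.5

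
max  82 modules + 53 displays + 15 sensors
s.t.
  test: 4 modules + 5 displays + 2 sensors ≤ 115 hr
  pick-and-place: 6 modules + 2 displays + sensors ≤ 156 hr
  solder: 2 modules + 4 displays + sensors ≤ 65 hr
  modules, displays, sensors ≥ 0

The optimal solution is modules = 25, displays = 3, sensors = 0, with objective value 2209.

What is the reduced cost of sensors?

At the optimum: test uses 115 of 115 (binding); pick-and-place uses 156 of 156 (binding); solder uses 62 of 65 (slack = 3).
Since solder is not tight, its dual is 0.
The binding rows give the dual system: 4·y_test + 6·y_pick-and-place = 82 and 5·y_test + 2·y_pick-and-place = 53.
Solving: y_test = 7, y_pick-and-place = 9.
Reduced cost of sensors: c₃ − yᵀa₃ = 15 − (7·2 + 9·1) = 15 − 23 = -8.

-8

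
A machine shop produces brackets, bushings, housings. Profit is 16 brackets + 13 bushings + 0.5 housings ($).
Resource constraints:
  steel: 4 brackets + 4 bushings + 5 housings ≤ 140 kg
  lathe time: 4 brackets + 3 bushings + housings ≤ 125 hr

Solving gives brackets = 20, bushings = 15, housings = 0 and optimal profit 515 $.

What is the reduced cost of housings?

At the optimum: steel uses 140 of 140 (binding); lathe time uses 125 of 125 (binding).
The binding rows give the dual system: 4·y_steel + 4·y_lathe time = 16 and 4·y_steel + 3·y_lathe time = 13.
→ y_steel = 1 and y_lathe time = 3.
Reduced cost of housings: c₃ − yᵀa₃ = 0.5 − (1·5 + 3·1) = 0.5 − 8 = -7.5.

-7.5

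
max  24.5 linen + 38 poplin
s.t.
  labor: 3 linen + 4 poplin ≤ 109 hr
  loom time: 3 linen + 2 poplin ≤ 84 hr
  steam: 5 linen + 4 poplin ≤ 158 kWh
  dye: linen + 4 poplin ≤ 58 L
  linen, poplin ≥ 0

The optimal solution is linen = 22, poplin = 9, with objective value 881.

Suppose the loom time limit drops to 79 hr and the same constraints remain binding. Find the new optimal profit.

851

Check each constraint at x*: labor 102/109 (slack 7); loom time 84/84 (tight); steam 146/158 (slack 12); dye 58/58 (tight).
Slack constraints have shadow price 0 (complementary slackness).
The binding rows give the dual system: 3·y_loom time + 1·y_dye = 24.5 and 2·y_loom time + 4·y_dye = 38.
This yields shadow prices y_loom time = 6, y_dye = 6.5.
Δz = y_loom time·Δb = 6 × (-5) = -30, so new z* = 881 − 30 = 851.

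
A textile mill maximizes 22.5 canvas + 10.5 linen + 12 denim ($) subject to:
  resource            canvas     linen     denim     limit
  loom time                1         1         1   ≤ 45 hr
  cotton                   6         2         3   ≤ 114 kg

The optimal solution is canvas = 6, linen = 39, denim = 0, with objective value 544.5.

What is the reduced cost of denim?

Both loom time and cotton are binding at x*.
The binding rows give the dual system: 1·y_loom time + 6·y_cotton = 22.5 and 1·y_loom time + 2·y_cotton = 10.5.
Solving: y_loom time = 4.5, y_cotton = 3.
Reduced cost of denim: c₃ − yᵀa₃ = 12 − (4.5·1 + 3·3) = 12 − 13.5 = -1.5.

-1.5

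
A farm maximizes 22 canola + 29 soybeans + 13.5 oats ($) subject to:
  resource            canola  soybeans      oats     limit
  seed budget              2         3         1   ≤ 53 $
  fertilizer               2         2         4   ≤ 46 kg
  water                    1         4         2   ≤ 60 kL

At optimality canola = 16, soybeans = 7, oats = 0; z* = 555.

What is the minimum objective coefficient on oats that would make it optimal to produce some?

23

At the optimum: seed budget uses 53 of 53 (binding); fertilizer uses 46 of 46 (binding); water uses 44 of 60 (slack = 16).
By complementary slackness, y = 0 for the non-binding constraint.
From A_Bᵀ y = c: 2·y_seed budget + 2·y_fertilizer = 22; 3·y_seed budget + 2·y_fertilizer = 29.
This yields shadow prices y_seed budget = 7, y_fertilizer = 4.
oats enters the basis when its profit ≥ yᵀa₃ = 7·1 + 4·4 = 23.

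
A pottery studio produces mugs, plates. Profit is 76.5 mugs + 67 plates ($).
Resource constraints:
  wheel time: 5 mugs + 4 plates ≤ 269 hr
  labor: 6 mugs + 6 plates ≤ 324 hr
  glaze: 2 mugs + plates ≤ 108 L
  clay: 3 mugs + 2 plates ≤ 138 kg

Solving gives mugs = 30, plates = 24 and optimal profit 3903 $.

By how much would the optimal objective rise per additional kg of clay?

At the optimum: wheel time uses 246 of 269 (slack = 23); labor uses 324 of 324 (binding); glaze uses 84 of 108 (slack = 24); clay uses 138 of 138 (binding).
Since wheel time, glaze are not tight, their duals are 0.
The binding rows give the dual system: 6·y_labor + 3·y_clay = 76.5 and 6·y_labor + 2·y_clay = 67.
→ y_labor = 8 and y_clay = 9.5.
Shadow price of clay = 9.5.

9.5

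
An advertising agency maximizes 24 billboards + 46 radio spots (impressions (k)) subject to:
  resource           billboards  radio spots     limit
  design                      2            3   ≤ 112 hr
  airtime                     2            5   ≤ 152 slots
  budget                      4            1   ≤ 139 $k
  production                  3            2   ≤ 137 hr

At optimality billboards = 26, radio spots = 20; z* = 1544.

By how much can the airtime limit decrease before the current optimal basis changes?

6

Binding constraints: design, airtime. The basis is B = [[2,3],[2,5]] with det 4.
Per unit decrease in airtime, x* moves by d = (0.75, -0.5).
The basis stays optimal until budget becomes binding; allowable decrease = 6 slots.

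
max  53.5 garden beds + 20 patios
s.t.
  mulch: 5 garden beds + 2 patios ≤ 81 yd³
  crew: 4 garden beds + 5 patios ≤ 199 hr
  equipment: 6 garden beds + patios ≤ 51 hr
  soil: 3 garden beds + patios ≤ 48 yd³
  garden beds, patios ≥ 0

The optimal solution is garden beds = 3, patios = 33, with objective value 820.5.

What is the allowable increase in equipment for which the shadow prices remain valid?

42

Binding constraints: mulch, equipment. The basis is B = [[5,2],[6,1]] with det -7.
Per unit increase in equipment, x* moves by d = (0.2857, -0.7143).
The basis stays optimal until soil becomes binding; allowable increase = 42 hr.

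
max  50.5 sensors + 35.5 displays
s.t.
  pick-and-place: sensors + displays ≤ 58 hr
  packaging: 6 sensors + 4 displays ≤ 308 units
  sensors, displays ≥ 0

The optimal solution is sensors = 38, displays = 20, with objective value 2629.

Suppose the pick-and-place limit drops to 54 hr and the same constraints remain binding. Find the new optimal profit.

2607

Check each constraint at x*: pick-and-place 58/58 (tight); packaging 308/308 (tight).
From A_Bᵀ y = c: 1·y_pick-and-place + 6·y_packaging = 50.5; 1·y_pick-and-place + 4·y_packaging = 35.5.
This yields shadow prices y_pick-and-place = 5.5, y_packaging = 7.5.
Δz = y_pick-and-place·Δb = 5.5 × (-4) = -22, so new z* = 2629 − 22 = 2607.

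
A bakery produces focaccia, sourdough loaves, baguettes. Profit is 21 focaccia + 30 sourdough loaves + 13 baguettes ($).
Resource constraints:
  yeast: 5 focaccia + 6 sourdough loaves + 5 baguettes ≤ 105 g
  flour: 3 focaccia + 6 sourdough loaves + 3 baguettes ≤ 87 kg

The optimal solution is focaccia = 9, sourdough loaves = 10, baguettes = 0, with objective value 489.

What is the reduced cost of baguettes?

-8

At the optimum: yeast uses 105 of 105 (binding); flour uses 87 of 87 (binding).
The binding rows give the dual system: 5·y_yeast + 3·y_flour = 21 and 6·y_yeast + 6·y_flour = 30.
→ y_yeast = 3 and y_flour = 2.
Reduced cost of baguettes: c₃ − yᵀa₃ = 13 − (3·5 + 2·3) = 13 − 21 = -8.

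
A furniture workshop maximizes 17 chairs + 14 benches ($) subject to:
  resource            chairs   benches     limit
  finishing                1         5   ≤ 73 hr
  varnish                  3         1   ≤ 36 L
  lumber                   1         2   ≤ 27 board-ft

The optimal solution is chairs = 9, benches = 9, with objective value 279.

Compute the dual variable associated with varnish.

4

Binding: varnish and lumber. Non-binding: finishing (19 unused).
By complementary slackness, y = 0 for the non-binding constraint.
The binding rows give the dual system: 3·y_varnish + 1·y_lumber = 17 and 1·y_varnish + 2·y_lumber = 14.
This yields shadow prices y_varnish = 4, y_lumber = 5.
Shadow price of varnish = 4.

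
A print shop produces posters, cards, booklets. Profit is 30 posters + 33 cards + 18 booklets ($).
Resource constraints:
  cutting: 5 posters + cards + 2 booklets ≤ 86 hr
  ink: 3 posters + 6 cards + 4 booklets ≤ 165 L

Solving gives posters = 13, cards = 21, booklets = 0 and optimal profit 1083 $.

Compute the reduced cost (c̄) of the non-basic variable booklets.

Check each constraint at x*: cutting 86/86 (tight); ink 165/165 (tight).
Dual feasibility on the basic columns requires 5·y_cutting + 3·y_ink = 30, 1·y_cutting + 6·y_ink = 33.
This yields shadow prices y_cutting = 3, y_ink = 5.
Reduced cost of booklets: c₃ − yᵀa₃ = 18 − (3·2 + 5·4) = 18 − 26 = -8.

-8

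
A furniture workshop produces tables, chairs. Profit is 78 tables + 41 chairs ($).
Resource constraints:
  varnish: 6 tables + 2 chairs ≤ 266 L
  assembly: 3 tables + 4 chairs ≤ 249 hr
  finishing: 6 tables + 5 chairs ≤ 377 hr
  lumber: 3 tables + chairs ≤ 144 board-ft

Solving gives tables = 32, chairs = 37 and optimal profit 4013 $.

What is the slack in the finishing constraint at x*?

finishing used = 6·32 + 5·37 = 377; slack = 377 − 377 = 0.

0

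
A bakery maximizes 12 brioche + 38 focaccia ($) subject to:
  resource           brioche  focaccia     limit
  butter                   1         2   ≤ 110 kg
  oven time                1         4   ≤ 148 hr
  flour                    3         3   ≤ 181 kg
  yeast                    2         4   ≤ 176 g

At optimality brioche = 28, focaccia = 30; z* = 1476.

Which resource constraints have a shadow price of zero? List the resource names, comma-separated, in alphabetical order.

butter, flour

butter: 88/110 (slack 22)
oven time: 148/148 (binding)
flour: 174/181 (slack 7)
yeast: 176/176 (binding)
By complementary slackness, a constraint with positive slack has shadow price 0 → butter, flour.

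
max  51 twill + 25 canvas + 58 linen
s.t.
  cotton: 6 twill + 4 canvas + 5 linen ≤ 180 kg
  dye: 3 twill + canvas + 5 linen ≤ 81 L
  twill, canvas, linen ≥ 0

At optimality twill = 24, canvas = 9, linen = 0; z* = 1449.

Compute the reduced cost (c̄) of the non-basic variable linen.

At the optimum: cotton uses 180 of 180 (binding); dye uses 81 of 81 (binding).
The binding rows give the dual system: 6·y_cotton + 3·y_dye = 51 and 4·y_cotton + 1·y_dye = 25.
This yields shadow prices y_cotton = 4, y_dye = 9.
Reduced cost of linen: c₃ − yᵀa₃ = 58 − (4·5 + 9·5) = 58 − 65 = -7.

-7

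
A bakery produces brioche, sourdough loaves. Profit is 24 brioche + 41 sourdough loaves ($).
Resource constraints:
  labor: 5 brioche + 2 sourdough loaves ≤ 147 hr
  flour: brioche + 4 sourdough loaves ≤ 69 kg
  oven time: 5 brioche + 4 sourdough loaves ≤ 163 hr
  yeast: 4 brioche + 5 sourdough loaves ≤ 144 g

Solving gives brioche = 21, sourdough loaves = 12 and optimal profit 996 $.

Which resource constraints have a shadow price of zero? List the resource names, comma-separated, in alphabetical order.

labor: 129/147 (slack 18)
flour: 69/69 (binding)
oven time: 153/163 (slack 10)
yeast: 144/144 (binding)
By complementary slackness, a constraint with positive slack has shadow price 0 → labor, oven time.

labor, oven time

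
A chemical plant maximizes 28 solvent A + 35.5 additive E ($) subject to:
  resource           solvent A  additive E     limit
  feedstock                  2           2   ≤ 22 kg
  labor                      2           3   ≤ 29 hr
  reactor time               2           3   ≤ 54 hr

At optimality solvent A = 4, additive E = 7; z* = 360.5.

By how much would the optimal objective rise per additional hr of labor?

Binding: feedstock and labor. Non-binding: reactor time (25 unused).
By complementary slackness, y = 0 for the non-binding constraint.
The binding rows give the dual system: 2·y_feedstock + 2·y_labor = 28 and 2·y_feedstock + 3·y_labor = 35.5.
→ y_feedstock = 6.5 and y_labor = 7.5.
Shadow price of labor = 7.5.

7.5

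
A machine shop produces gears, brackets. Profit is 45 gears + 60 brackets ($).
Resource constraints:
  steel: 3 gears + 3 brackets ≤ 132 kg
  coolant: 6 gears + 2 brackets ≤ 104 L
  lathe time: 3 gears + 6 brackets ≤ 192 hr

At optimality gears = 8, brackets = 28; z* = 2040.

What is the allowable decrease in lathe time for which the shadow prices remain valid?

140

Binding constraints: coolant, lathe time. The basis is B = [[6,2],[3,6]] with det 30.
Per unit decrease in lathe time, x* moves by d = (0.0667, -0.2).
The basis stays optimal until brackets reaches 0; allowable decrease = 140 hr.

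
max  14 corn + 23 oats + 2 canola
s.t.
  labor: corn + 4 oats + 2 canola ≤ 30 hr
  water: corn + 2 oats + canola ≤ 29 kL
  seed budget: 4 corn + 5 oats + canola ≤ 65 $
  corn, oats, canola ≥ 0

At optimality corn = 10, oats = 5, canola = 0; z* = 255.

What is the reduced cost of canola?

-5

Binding: labor and seed budget. Non-binding: water (9 unused).
By complementary slackness, y = 0 for the non-binding constraint.
The binding rows give the dual system: 1·y_labor + 4·y_seed budget = 14 and 4·y_labor + 5·y_seed budget = 23.
This yields shadow prices y_labor = 2, y_seed budget = 3.
Reduced cost of canola: c₃ − yᵀa₃ = 2 − (2·2 + 3·1) = 2 − 7 = -5.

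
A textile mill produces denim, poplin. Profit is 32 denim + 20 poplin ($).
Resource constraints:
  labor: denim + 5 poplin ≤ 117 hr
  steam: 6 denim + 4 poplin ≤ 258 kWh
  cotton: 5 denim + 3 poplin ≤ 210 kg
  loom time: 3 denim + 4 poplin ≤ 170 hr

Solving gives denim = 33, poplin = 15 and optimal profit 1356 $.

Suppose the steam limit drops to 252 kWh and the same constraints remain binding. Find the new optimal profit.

Check each constraint at x*: labor 108/117 (slack 9); steam 258/258 (tight); cotton 210/210 (tight); loom time 159/170 (slack 11).
Since labor, loom time are not tight, their duals are 0.
The binding rows give the dual system: 6·y_steam + 5·y_cotton = 32 and 4·y_steam + 3·y_cotton = 20.
Solving: y_steam = 2, y_cotton = 4.
Δz = y_steam·Δb = 2 × (-6) = -12, so new z* = 1356 − 12 = 1344.

1344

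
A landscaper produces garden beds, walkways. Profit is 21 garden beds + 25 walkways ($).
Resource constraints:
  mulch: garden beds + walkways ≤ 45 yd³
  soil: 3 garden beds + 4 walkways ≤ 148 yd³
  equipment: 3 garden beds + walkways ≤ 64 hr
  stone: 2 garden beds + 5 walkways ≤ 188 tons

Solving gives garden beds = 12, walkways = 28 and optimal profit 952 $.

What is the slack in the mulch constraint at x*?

5

mulch used = 1·12 + 1·28 = 40; slack = 45 − 40 = 5.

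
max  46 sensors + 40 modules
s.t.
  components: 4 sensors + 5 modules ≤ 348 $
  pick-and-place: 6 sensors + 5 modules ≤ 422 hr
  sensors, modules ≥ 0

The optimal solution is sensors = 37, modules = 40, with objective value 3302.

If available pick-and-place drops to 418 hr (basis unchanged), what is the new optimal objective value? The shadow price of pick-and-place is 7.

Δb = -4, so new z* = 3302 + (7)·(-4) = 3302 − 28 = 3274.

3274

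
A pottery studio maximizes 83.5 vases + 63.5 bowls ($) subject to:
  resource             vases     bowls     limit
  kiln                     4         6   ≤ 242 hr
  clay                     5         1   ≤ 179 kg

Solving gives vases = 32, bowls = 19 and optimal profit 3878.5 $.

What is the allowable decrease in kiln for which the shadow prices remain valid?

Binding constraints: kiln, clay. The basis is B = [[4,6],[5,1]] with det -26.
Per unit decrease in kiln, x* moves by d = (0.0385, -0.1923).
The basis stays optimal until bowls reaches 0; allowable decrease = 98.8 hr.

98.8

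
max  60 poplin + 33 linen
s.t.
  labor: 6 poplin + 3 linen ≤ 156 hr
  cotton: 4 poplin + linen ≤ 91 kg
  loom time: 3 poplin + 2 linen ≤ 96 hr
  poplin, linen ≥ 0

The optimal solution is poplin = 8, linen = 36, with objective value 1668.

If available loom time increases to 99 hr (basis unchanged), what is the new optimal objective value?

Check each constraint at x*: labor 156/156 (tight); cotton 68/91 (slack 23); loom time 96/96 (tight).
Slack constraints have shadow price 0 (complementary slackness).
Dual feasibility on the basic columns requires 6·y_labor + 3·y_loom time = 60, 3·y_labor + 2·y_loom time = 33.
This yields shadow prices y_labor = 7, y_loom time = 6.
Δz = y_loom time·Δb = 6 × (3) = 18, so new z* = 1668 + 18 = 1686.

1686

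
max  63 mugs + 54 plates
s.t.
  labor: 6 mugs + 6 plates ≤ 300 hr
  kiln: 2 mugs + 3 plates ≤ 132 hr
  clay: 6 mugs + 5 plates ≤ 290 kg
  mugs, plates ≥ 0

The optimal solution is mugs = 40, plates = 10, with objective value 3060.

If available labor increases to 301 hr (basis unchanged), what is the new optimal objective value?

3061.5

Check each constraint at x*: labor 300/300 (tight); kiln 110/132 (slack 22); clay 290/290 (tight).
Slack constraints have shadow price 0 (complementary slackness).
From A_Bᵀ y = c: 6·y_labor + 6·y_clay = 63; 6·y_labor + 5·y_clay = 54.
Solving: y_labor = 1.5, y_clay = 9.
Δz = y_labor·Δb = 1.5 × (1) = 1.5, so new z* = 3060 + 1.5 = 3061.5.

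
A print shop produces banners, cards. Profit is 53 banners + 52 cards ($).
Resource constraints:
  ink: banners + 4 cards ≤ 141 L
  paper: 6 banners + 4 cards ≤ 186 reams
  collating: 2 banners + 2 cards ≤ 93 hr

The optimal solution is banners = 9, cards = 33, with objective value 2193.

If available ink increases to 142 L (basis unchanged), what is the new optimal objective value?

At the optimum: ink uses 141 of 141 (binding); paper uses 186 of 186 (binding); collating uses 84 of 93 (slack = 9).
By complementary slackness, y = 0 for the non-binding constraint.
The binding rows give the dual system: 1·y_ink + 6·y_paper = 53 and 4·y_ink + 4·y_paper = 52.
This yields shadow prices y_ink = 5, y_paper = 8.
Δz = y_ink·Δb = 5 × (1) = 5, so new z* = 2193 + 5 = 2198.

2198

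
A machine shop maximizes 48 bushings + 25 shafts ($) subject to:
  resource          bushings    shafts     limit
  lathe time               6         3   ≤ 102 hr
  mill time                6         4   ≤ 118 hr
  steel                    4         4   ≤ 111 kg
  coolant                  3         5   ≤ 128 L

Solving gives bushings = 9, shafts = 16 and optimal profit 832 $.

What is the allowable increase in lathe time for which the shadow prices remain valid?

16

Binding constraints: lathe time, mill time. The basis is B = [[6,3],[6,4]] with det 6.
Per unit increase in lathe time, x* moves by d = (0.6667, -1).
The basis stays optimal until shafts reaches 0; allowable increase = 16 hr.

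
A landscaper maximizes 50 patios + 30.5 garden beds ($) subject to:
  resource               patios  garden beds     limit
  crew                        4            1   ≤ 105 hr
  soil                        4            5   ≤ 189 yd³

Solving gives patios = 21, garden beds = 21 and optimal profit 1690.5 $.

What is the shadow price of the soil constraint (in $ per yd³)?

Both crew and soil are binding at x*.
Dual feasibility on the basic columns requires 4·y_crew + 4·y_soil = 50, 1·y_crew + 5·y_soil = 30.5.
Solving: y_crew = 8, y_soil = 4.5.
Shadow price of soil = 4.5.

4.5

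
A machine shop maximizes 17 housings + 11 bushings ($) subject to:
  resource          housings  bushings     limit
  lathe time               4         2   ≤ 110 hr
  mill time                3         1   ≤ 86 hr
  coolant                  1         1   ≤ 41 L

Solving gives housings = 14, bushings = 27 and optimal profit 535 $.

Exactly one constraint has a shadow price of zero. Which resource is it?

lathe time: 110/110 (binding)
mill time: 69/86 (slack 17)
coolant: 41/41 (binding)
By complementary slackness, a constraint with positive slack has shadow price 0 → mill time.

mill time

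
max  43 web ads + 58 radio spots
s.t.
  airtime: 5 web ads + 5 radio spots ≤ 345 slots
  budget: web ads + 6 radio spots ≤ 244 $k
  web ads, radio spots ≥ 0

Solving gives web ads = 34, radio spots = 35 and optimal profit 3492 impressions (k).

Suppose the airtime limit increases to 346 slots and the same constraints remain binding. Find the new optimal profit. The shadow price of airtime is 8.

Δb = 1, so new z* = 3492 + (8)·(1) = 3492 + 8 = 3500.

3500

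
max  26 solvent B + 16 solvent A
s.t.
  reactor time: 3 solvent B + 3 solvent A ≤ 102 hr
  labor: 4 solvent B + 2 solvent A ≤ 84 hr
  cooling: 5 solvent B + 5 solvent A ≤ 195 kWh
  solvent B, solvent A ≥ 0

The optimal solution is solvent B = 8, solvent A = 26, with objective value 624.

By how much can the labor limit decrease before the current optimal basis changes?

16

Binding constraints: reactor time, labor. The basis is B = [[3,3],[4,2]] with det -6.
Per unit decrease in labor, x* moves by d = (-0.5, 0.5).
The basis stays optimal until solvent B reaches 0; allowable decrease = 16 hr.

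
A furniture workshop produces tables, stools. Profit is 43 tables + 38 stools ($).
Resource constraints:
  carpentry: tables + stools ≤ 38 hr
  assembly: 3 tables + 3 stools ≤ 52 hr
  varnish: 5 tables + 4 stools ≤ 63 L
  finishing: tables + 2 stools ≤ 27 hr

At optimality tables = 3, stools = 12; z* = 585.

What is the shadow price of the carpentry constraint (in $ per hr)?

0

Check each constraint at x*: carpentry 15/38 (slack 23); assembly 45/52 (slack 7); varnish 63/63 (tight); finishing 27/27 (tight).
By complementary slackness, y = 0 for the non-binding constraints.
From A_Bᵀ y = c: 5·y_varnish + 1·y_finishing = 43; 4·y_varnish + 2·y_finishing = 38.
Solving: y_varnish = 8, y_finishing = 3.
Shadow price of carpentry = 0.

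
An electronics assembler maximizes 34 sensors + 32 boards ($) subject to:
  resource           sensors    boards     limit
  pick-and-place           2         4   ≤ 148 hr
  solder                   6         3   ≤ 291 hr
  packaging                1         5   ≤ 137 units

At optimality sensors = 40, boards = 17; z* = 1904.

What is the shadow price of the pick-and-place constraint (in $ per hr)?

5

Binding: pick-and-place and solder. Non-binding: packaging (12 unused).
Since packaging is not tight, its dual is 0.
Dual feasibility on the basic columns requires 2·y_pick-and-place + 6·y_solder = 34, 4·y_pick-and-place + 3·y_solder = 32.
Solving: y_pick-and-place = 5, y_solder = 4.
Shadow price of pick-and-place = 5.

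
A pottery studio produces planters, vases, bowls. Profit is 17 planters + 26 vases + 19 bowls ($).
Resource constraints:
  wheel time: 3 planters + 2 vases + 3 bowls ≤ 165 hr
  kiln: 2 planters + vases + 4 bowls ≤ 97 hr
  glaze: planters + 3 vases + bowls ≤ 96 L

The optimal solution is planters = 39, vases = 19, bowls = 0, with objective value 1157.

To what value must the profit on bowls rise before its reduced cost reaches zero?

27

Check each constraint at x*: wheel time 155/165 (slack 10); kiln 97/97 (tight); glaze 96/96 (tight).
Slack constraints have shadow price 0 (complementary slackness).
From A_Bᵀ y = c: 2·y_kiln + 1·y_glaze = 17; 1·y_kiln + 3·y_glaze = 26.
This yields shadow prices y_kiln = 5, y_glaze = 7.
bowls enters the basis when its profit ≥ yᵀa₃ = 5·4 + 7·1 = 27.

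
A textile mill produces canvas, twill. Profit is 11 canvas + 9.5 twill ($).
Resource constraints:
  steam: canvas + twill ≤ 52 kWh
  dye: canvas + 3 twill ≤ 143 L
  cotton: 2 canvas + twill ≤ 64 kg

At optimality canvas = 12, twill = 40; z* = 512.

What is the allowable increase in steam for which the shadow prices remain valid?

Binding constraints: steam, cotton. The basis is B = [[1,1],[2,1]] with det -1.
Per unit increase in steam, x* moves by d = (-1, 2).
The basis stays optimal until dye becomes binding; allowable increase = 2.2 kWh.

2.2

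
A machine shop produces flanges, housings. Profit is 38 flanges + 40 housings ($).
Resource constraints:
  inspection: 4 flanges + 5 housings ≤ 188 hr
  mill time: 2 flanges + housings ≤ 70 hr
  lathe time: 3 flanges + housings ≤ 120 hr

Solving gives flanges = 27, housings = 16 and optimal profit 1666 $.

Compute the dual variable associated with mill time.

5

At the optimum: inspection uses 188 of 188 (binding); mill time uses 70 of 70 (binding); lathe time uses 97 of 120 (slack = 23).
Slack constraints have shadow price 0 (complementary slackness).
From A_Bᵀ y = c: 4·y_inspection + 2·y_mill time = 38; 5·y_inspection + 1·y_mill time = 40.
→ y_inspection = 7 and y_mill time = 5.
Shadow price of mill time = 5.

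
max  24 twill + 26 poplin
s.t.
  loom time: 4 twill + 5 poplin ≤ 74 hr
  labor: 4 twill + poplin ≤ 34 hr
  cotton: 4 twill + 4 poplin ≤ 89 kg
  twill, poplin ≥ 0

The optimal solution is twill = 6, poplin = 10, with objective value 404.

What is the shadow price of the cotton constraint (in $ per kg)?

Check each constraint at x*: loom time 74/74 (tight); labor 34/34 (tight); cotton 64/89 (slack 25).
Slack constraints have shadow price 0 (complementary slackness).
The binding rows give the dual system: 4·y_loom time + 4·y_labor = 24 and 5·y_loom time + 1·y_labor = 26.
Solving: y_loom time = 5, y_labor = 1.
Shadow price of cotton = 0.

0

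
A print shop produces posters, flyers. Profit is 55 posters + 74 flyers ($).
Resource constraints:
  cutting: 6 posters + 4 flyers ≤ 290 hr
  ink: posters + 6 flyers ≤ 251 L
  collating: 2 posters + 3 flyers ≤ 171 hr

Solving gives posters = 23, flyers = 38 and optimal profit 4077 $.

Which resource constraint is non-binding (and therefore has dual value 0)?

cutting: 290/290 (binding)
ink: 251/251 (binding)
collating: 160/171 (slack 11)
By complementary slackness, a constraint with positive slack has shadow price 0 → collating.

collating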